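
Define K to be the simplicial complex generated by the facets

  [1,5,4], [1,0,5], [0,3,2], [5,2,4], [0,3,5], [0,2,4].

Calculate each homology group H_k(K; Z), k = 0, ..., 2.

H_0 = Z,  H_1 = Z,  H_2 = 0.

Fix the vertex order 0 < 1 < 2 < 3 < 4 < 5 and write every simplex with vertices in increasing order. Then dim K = 2 and the simplices of K are:

  0-simplices (6): [0], [1], [2], [3], [4], [5]
  1-simplices (12): [0,1], [0,2], [0,3], [0,4], [0,5], [1,4], [1,5], [2,3], [2,4], [2,5], [3,5], [4,5]
  2-simplices (6): [0,1,5], [0,2,3], [0,2,4], [0,3,5], [1,4,5], [2,4,5]

Hence C_0 ≅ Z^6, C_1 ≅ Z^12, C_2 ≅ Z^6.

The boundary map ∂_1: C_1 → C_0 maps an edge to its endpoints' difference, ∂[p,q] = q − p. For instance
  ∂[4,5] = [5] − [4].
The 6×12 boundary matrix has rank 5 and Smith normal form diag(1,1,1,1,1).

Boundary ∂_2: C_2 → C_1 sends each 2-simplex [p,q,r] to [q,r] − [p,r] + [p,q]. For instance
  ∂[0,2,3] = [2,3] − [0,3] + [0,2],
  ∂[0,1,5] = [1,5] − [0,5] + [0,1].
This gives a 12×6 integer matrix of rank 6; reducing to Smith normal form yields diagonal entries (1,1,1,1,1,1).

Computing H_k = (kernel of ∂_k) / (image of ∂_{k+1}):

  H_0: rank C_0 − rank ∂_1 = 6 − 5 = 1, and the invariant factors of ∂_1 are all 1, so H_0 ≅ Z.
  H_1: rank ker ∂_1 − rank ∂_2 = (12 − 5) − 6 = 1, and the invariant factors of ∂_2 are all 1, so H_1 ≅ Z.
  H_2: rank ker ∂_2 − rank ∂_3 = (6 − 6) − 0 = 0, and there is no ∂_3, so H_2 ≅ 0.

(K is a triangulation of the cylinder S^1 x I.)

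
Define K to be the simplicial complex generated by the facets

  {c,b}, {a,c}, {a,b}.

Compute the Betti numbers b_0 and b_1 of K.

Take the total order a < b < c on the vertex set. Then K (dimension 1) consists of the simplices:

  0-simplices (3): a, b, c
  1-simplices (3): ab, ac, bc

giving chain groups C_0 ≅ Z^3, C_1 ≅ Z^3.

Boundary ∂_1: C_1 → C_0 maps an edge to its endpoints' difference, ∂[p,q] = q − p. For instance
  ∂ac = c − a.
As a 3×3 matrix over Z this has rank 2, with invariant factors (1,1).

Now H_k = ker ∂_k / im ∂_{k+1}, so:

  H_0: rank C_0 − rank ∂_1 = 3 − 2 = 1, and the invariant factors of ∂_1 are all 1, so H_0 = Z.
  H_1: rank ker ∂_1 − rank ∂_2 = (3 − 2) − 0 = 1, and there is no ∂_2, so H_1 = Z.

Hence the Betti numbers are b_0 = 1, b_1 = 1.

b_0 = 1, b_1 = 1.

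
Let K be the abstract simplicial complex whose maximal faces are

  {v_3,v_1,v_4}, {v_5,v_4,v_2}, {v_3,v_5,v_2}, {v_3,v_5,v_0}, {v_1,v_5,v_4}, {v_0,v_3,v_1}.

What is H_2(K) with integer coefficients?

We work with the vertex ordering v_0 < v_1 < v_2 < v_3 < v_4 < v_5. The simplices of K, each written with vertices in increasing order, are:

  0-simplices (6): [v_0], [v_1], [v_2], [v_3], [v_4], [v_5]
  1-simplices (12): [v_0,v_1], [v_0,v_3], [v_0,v_5], [v_1,v_3], [v_1,v_4], [v_1,v_5], [v_2,v_3], [v_2,v_4], [v_2,v_5], [v_3,v_4], [v_3,v_5], [v_4,v_5]
  2-simplices (6): [v_0,v_1,v_3], [v_0,v_3,v_5], [v_1,v_3,v_4], [v_1,v_4,v_5], [v_2,v_3,v_5], [v_2,v_4,v_5]

giving chain groups C_0 ≅ Z^6, C_1 ≅ Z^12, C_2 ≅ Z^6.

∂_1: C_1 → C_0 maps an edge to its endpoints' difference, ∂[p,q] = q − p. For instance
  ∂[v_2,v_5] = [v_5] − [v_2].
The resulting 6×12 matrix has rank 5, and its Smith normal form has invariant factors (1,1,1,1,1).

Boundary ∂_2: C_2 → C_1 maps a triangle to the signed sum of its edges. For instance
  ∂[v_0,v_1,v_3] = [v_1,v_3] − [v_0,v_3] + [v_0,v_1],
  ∂[v_1,v_3,v_4] = [v_3,v_4] − [v_1,v_4] + [v_1,v_3].
The 12×6 boundary matrix has rank 6 and Smith normal form diag(1,1,1,1,1,1).

Now H_k = ker ∂_k / im ∂_{k+1}, so:

  H_2: rank ker ∂_2 − rank ∂_3 = (6 − 6) − 0 = 0, and there is no ∂_3, so H_2 = 0.

(K is a triangulation of the cylinder S^1 x I.)

H_2 = 0.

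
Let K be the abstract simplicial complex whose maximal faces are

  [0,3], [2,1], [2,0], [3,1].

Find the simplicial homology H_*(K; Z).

Take the total order 0 < 1 < 2 < 3 on the vertex set. Then K (dimension 1) consists of the simplices:

  0-simplices (4): [0], [1], [2], [3]
  1-simplices (4): [0,2], [0,3], [1,2], [1,3]

Hence C_0 ≅ Z^4, C_1 ≅ Z^4.

The boundary map ∂_1: C_1 → C_0 is given by ∂[p,q] = [q] − [p].
The resulting 4×4 matrix has rank 3, and its Smith normal form has invariant factors (1,1,1).

Computing H_k = (kernel of ∂_k) / (image of ∂_{k+1}):

  H_0: rank C_0 − rank ∂_1 = 4 − 3 = 1, and the invariant factors of ∂_1 are all 1, so H_0 ≅ Z.
  H_1: rank ker ∂_1 − rank ∂_2 = (4 − 3) − 0 = 1, and there is no ∂_2, so H_1 ≅ Z.

H_0 = Z,  H_1 = Z.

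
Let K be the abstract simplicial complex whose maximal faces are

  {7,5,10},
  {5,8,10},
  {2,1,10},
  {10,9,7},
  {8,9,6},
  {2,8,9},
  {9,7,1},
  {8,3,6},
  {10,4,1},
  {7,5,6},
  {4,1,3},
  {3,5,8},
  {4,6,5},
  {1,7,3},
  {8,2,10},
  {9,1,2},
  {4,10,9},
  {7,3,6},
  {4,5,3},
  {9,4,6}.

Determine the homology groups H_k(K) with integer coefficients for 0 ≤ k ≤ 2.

H_0 ≅ Z,  H_1 ≅ Z ⊕ Z/2,  H_2 = 0.

Take the total order 1 < 2 < 3 < 4 < 5 < 6 < 7 < 8 < 9 < 10 on the vertex set. Then K (dimension 2) consists of the simplices:

  0-simplices (10): [1], [2], [3], [4], [5], [6], [7], [8], [9], [10]
  1-simplices (30): (30 of them)
  2-simplices (20): (20 of them)

giving chain groups C_0 ≅ Z^10, C_1 ≅ Z^30, C_2 ≅ Z^20.

Boundary ∂_1: C_1 → C_0 sends each edge [p,q] (with p < q) to q − p.
As a 10×30 matrix over Z this has rank 9, with invariant factors (1,1,1,1,1,1,1,1,1).

∂_2: C_2 → C_1 maps a triangle to the signed sum of its edges. For instance
  ∂[1,3,7] = [3,7] − [1,7] + [1,3],
  ∂[1,3,4] = [3,4] − [1,4] + [1,3].
The resulting 30×20 matrix has rank 20, and its Smith normal form has invariant factors (1,1,1,1,1,1,1,1,1,1,1,1,1,1,1,1,1,1,1,2).

From H_k ≅ ker(∂_k) / im(∂_{k+1}) we obtain:

  H_0: rank C_0 − rank ∂_1 = 10 − 9 = 1, and the invariant factors of ∂_1 are all 1, so H_0 ≅ Z.
  H_1: rank ker ∂_1 − rank ∂_2 = (30 − 9) − 20 = 1, and ∂_2 has invariant factor 2 > 1, so H_1 ≅ Z ⊕ Z/2.
  H_2: rank ker ∂_2 − rank ∂_3 = (20 − 20) − 0 = 0, and there is no ∂_3, so H_2 ≅ 0.

(K is a triangulation of the Klein bottle.)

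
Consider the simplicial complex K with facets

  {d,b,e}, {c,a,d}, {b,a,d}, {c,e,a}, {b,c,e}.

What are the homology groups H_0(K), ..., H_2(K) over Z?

H_0 ≅ Z,  H_1 ≅ Z,  H_2 = 0.

Fix the vertex order a < b < c < d < e and write every simplex with vertices in increasing order. Then dim K = 2 and the simplices of K are:

  0-simplices (5): a, b, c, d, e
  1-simplices (10): ab, ac, ad, ae, bc, bd, be, cd, ce, de
  2-simplices (5): abd, acd, ace, bce, bde

Hence C_0 ≅ Z^5, C_1 ≅ Z^10, C_2 ≅ Z^5.

The boundary map ∂_1: C_1 → C_0 sends each edge [p,q] (with p < q) to q − p. For instance
  ∂ad = d − a.
This gives a 5×10 integer matrix of rank 4; reducing to Smith normal form yields diagonal entries (1,1,1,1).

The boundary map ∂_2: C_2 → C_1 sends each 2-simplex [p,q,r] to [q,r] − [p,r] + [p,q]. For instance
  ∂bde = de − be + bd,
  ∂ace = ce − ae + ac.
The 10×5 boundary matrix has rank 5 and Smith normal form diag(1,1,1,1,1).

Now H_k = ker ∂_k / im ∂_{k+1}, so:

  H_0: rank C_0 − rank ∂_1 = 5 − 4 = 1, and the invariant factors of ∂_1 are all 1, so H_0 = Z.
  H_1: rank ker ∂_1 − rank ∂_2 = (10 − 4) − 5 = 1, and the invariant factors of ∂_2 are all 1, so H_1 = Z.
  H_2: rank ker ∂_2 − rank ∂_3 = (5 − 5) − 0 = 0, and there is no ∂_3, so H_2 = 0.

(K is a triangulation of the Möbius band.)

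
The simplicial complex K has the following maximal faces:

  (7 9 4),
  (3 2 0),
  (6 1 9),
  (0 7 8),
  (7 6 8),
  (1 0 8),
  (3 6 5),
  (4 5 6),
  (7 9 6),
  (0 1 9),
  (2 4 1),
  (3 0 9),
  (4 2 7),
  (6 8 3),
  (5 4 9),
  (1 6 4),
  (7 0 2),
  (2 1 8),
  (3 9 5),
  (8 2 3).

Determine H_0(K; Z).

H_0 = Z.

Fix the vertex order 0 < 1 < 2 < 3 < 4 < 5 < 6 < 7 < 8 < 9 and write every simplex with vertices in increasing order. Then dim K = 2 and the simplices of K are:

  0-simplices (10): [0], [1], [2], [3], [4], [5], [6], [7], [8], [9]
  1-simplices (30): (30 of them)
  2-simplices (20): (20 of them)

Hence C_0 ≅ Z^10, C_1 ≅ Z^30, C_2 ≅ Z^20.

Boundary ∂_1: C_1 → C_0 maps an edge to its endpoints' difference, ∂[p,q] = q − p.
The resulting 10×30 matrix has rank 9, and its Smith normal form has invariant factors (1,1,1,1,1,1,1,1,1).

Boundary ∂_2: C_2 → C_1 maps a triangle to the signed sum of its edges. For instance
  ∂[1,2,8] = [2,8] − [1,8] + [1,2],
  ∂[3,5,9] = [5,9] − [3,9] + [3,5].
The resulting 30×20 matrix has rank 20, and its Smith normal form has invariant factors (1,1,1,1,1,1,1,1,1,1,1,1,1,1,1,1,1,1,1,2).

Now H_k = ker ∂_k / im ∂_{k+1}, so:

  H_0: rank C_0 − rank ∂_1 = 10 − 9 = 1, and the invariant factors of ∂_1 are all 1, so H_0 = Z.

(K is a triangulation of the Klein bottle.)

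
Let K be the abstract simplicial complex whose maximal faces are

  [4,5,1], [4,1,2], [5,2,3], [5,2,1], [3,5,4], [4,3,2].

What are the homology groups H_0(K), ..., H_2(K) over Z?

Order the vertices as 1 < 2 < 3 < 4 < 5. Listing each simplex with vertices in this order, K has dimension 2 with simplices:

  0-simplices (5): [1], [2], [3], [4], [5]
  1-simplices (9): [1,2], [1,4], [1,5], [2,3], [2,4], [2,5], [3,4], [3,5], [4,5]
  2-simplices (6): [1,2,4], [1,2,5], [1,4,5], [2,3,4], [2,3,5], [3,4,5]

giving chain groups C_0 ≅ Z^5, C_1 ≅ Z^9, C_2 ≅ Z^6.

∂_1: C_1 → C_0 maps an edge to its endpoints' difference, ∂[p,q] = q − p. For instance
  ∂[1,5] = [5] − [1].
This gives a 5×9 integer matrix of rank 4; reducing to Smith normal form yields diagonal entries (1,1,1,1).

Boundary ∂_2: C_2 → C_1 maps a triangle to the signed sum of its edges. For instance
  ∂[2,3,5] = [3,5] − [2,5] + [2,3],
  ∂[1,4,5] = [4,5] − [1,5] + [1,4].
As a 9×6 matrix over Z this has rank 5, with invariant factors (1,1,1,1,1).

Reading off H_k = ker ∂_k / im ∂_{k+1}:

  H_0: rank C_0 − rank ∂_1 = 5 − 4 = 1, and the invariant factors of ∂_1 are all 1, so H_0 ≅ Z.
  H_1: rank ker ∂_1 − rank ∂_2 = (9 − 4) − 5 = 0, and the invariant factors of ∂_2 are all 1, so H_1 ≅ 0.
  H_2: rank ker ∂_2 − rank ∂_3 = (6 − 5) − 0 = 1, and there is no ∂_3, so H_2 ≅ Z.

H_0 ≅ Z,  H_1 = 0,  H_2 ≅ Z.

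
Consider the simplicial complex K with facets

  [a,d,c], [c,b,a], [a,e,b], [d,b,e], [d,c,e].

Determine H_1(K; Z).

H_1 ≅ Z.

Order the vertices as a < b < c < d < e. Listing each simplex with vertices in this order, K has dimension 2 with simplices:

  0-simplices (5): a, b, c, d, e
  1-simplices (10): ab, ac, ad, ae, bc, bd, be, cd, ce, de
  2-simplices (5): abc, abe, acd, bde, cde

so the chain groups are C_0 ≅ Z^5, C_1 ≅ Z^10, C_2 ≅ Z^5.

The boundary map ∂_1: C_1 → C_0 sends each edge [p,q] (with p < q) to q − p.
This gives a 5×10 integer matrix of rank 4; reducing to Smith normal form yields diagonal entries (1,1,1,1).

∂_2: C_2 → C_1 sends each 2-simplex [p,q,r] to [q,r] − [p,r] + [p,q]. For instance
  ∂bde = de − be + bd,
  ∂acd = cd − ad + ac.
This gives a 10×5 integer matrix of rank 5; reducing to Smith normal form yields diagonal entries (1,1,1,1,1).

Computing H_k = (kernel of ∂_k) / (image of ∂_{k+1}):

  H_1: rank ker ∂_1 − rank ∂_2 = (10 − 4) − 5 = 1, and the invariant factors of ∂_2 are all 1, so H_1 ≅ Z.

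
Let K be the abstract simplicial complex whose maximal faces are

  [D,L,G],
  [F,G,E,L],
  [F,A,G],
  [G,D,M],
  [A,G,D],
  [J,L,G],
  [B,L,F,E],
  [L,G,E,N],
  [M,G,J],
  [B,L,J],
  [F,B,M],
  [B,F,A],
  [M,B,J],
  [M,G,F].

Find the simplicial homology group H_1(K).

Fix the vertex order A < B < D < E < F < G < J < L < M < N and write every simplex with vertices in increasing order. Then dim K = 3 and the simplices of K are:

  0-simplices (10): A, B, D, E, F, G, J, L, M, N
  1-simplices (26): AB, AD, AF, AG, BE, BF, BJ, BL, BM, DG, DL, DM, EF, EG, EL, EN, FG, FL, FM, GJ, GL, GM, GN, JL, JM, LN
  2-simplices (21): ABF, ADG, AFG, BEF, BEL, BFL, BFM, BJL, BJM, DGL, DGM, EFG, EFL, EGL, EGN, ELN, FGL, FGM, GJL, GJM, GLN
  3-simplices (3): BEFL, EFGL, EGLN

giving chain groups C_0 ≅ Z^10, C_1 ≅ Z^26, C_2 ≅ Z^21, C_3 ≅ Z^3.

The boundary map ∂_1: C_1 → C_0 sends each edge [p,q] (with p < q) to q − p. For instance
  ∂BM = M − B.
The 10×26 boundary matrix has rank 9 and Smith normal form diag(1,1,1,1,1,1,1,1,1).

Boundary ∂_2: C_2 → C_1 sends each 2-simplex [p,q,r] to [q,r] − [p,r] + [p,q]. For instance
  ∂GLN = LN − GN + GL,
  ∂BEL = EL − BL + BE.
The resulting 26×21 matrix has rank 17, and its Smith normal form has invariant factors (1,1,1,1,1,1,1,1,1,1,1,1,1,1,1,1,1).

The boundary map ∂_3: C_3 → C_2 sends each 3-simplex σ to the alternating sum Σ_i (−1)^i (σ with its i-th vertex removed). For instance
  ∂BEFL = EFL − BFL + BEL − BEF,
  ∂EFGL = FGL − EGL + EFL − EFG.
The resulting 21×3 matrix has rank 3, and its Smith normal form has invariant factors (1,1,1).

Now H_k = ker ∂_k / im ∂_{k+1}, so:

  H_1: rank ker ∂_1 − rank ∂_2 = (26 − 9) − 17 = 0, and the invariant factors of ∂_2 are all 1, so H_1 = 0.

H_1 = 0.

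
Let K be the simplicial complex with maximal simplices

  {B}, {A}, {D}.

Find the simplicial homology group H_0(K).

We work with the vertex ordering A < B < D. The simplices of K, each written with vertices in increasing order, are:

  0-simplices (3): A, B, D

so the chain groups are C_0 ≅ Z^3.

Now H_k = ker ∂_k / im ∂_{k+1}, so:

  H_0: rank C_0 − rank ∂_1 = 3 − 0 = 3, and there is no ∂_1, so H_0 ≅ Z^3.

H_0 = Z^3.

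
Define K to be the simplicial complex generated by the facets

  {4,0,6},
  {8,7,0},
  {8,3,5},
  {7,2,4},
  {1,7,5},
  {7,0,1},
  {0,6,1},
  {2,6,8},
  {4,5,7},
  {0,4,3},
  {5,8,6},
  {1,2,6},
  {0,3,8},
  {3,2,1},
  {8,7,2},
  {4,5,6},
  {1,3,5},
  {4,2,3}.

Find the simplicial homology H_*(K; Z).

H_0 ≅ Z,  H_1 ≅ Z^2,  H_2 ≅ Z.

K has 9 vertices, 27 edges, 18 triangles.
rank ∂_0 = 0, rank ∂_1 = 8 ⇒ b_0 = 9 − 0 − 8 = 1; all invariant factors of ∂_1 are 1 so no torsion. So H_0 = Z.
rank ∂_1 = 8, rank ∂_2 = 17 ⇒ b_1 = 27 − 8 − 17 = 2; all invariant factors of ∂_2 are 1 so no torsion. So H_1 = Z^2.
rank ∂_2 = 17, rank ∂_3 = 0 ⇒ b_2 = 18 − 17 − 0 = 1. So H_2 = Z.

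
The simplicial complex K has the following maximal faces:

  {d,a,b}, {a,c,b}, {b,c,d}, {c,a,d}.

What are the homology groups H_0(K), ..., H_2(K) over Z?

Take the total order a < b < c < d on the vertex set. Then K (dimension 2) consists of the simplices:

  0-simplices (4): a, b, c, d
  1-simplices (6): ab, ac, ad, bc, bd, cd
  2-simplices (4): abc, abd, acd, bcd

so the chain groups are C_0 ≅ Z^4, C_1 ≅ Z^6, C_2 ≅ Z^4.

Boundary ∂_1: C_1 → C_0 maps an edge to its endpoints' difference, ∂[p,q] = q − p.
The resulting 4×6 matrix has rank 3, and its Smith normal form has invariant factors (1,1,1).

∂_2: C_2 → C_1 maps a triangle to the signed sum of its edges. For instance
  ∂acd = cd − ad + ac,
  ∂abd = bd − ad + ab.
As a 6×4 matrix over Z this has rank 3, with invariant factors (1,1,1).

From H_k ≅ ker(∂_k) / im(∂_{k+1}) we obtain:

  H_0: rank C_0 − rank ∂_1 = 4 − 3 = 1, and the invariant factors of ∂_1 are all 1, so H_0 ≅ Z.
  H_1: rank ker ∂_1 − rank ∂_2 = (6 − 3) − 3 = 0, and the invariant factors of ∂_2 are all 1, so H_1 ≅ 0.
  H_2: rank ker ∂_2 − rank ∂_3 = (4 − 3) − 0 = 1, and there is no ∂_3, so H_2 ≅ Z.

H_0 ≅ Z,  H_1 = 0,  H_2 ≅ Z.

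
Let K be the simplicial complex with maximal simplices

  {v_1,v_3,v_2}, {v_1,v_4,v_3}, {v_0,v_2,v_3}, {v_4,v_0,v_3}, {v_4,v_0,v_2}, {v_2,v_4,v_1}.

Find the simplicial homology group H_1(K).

H_1 = 0.

We work with the vertex ordering v_0 < v_1 < v_2 < v_3 < v_4. The simplices of K, each written with vertices in increasing order, are:

  0-simplices (5): [v_0], [v_1], [v_2], [v_3], [v_4]
  1-simplices (9): [v_0,v_2], [v_0,v_3], [v_0,v_4], [v_1,v_2], [v_1,v_3], [v_1,v_4], [v_2,v_3], [v_2,v_4], [v_3,v_4]
  2-simplices (6): [v_0,v_2,v_3], [v_0,v_2,v_4], [v_0,v_3,v_4], [v_1,v_2,v_3], [v_1,v_2,v_4], [v_1,v_3,v_4]

giving chain groups C_0 ≅ Z^5, C_1 ≅ Z^9, C_2 ≅ Z^6.

Boundary ∂_1: C_1 → C_0 is given by ∂[p,q] = [q] − [p]. For instance
  ∂[v_1,v_3] = [v_3] − [v_1].
As a 5×9 matrix over Z this has rank 4, with invariant factors (1,1,1,1).

The boundary map ∂_2: C_2 → C_1 sends each 2-simplex [p,q,r] to [q,r] − [p,r] + [p,q]. For instance
  ∂[v_1,v_3,v_4] = [v_3,v_4] − [v_1,v_4] + [v_1,v_3],
  ∂[v_0,v_2,v_3] = [v_2,v_3] − [v_0,v_3] + [v_0,v_2].
The 9×6 boundary matrix has rank 5 and Smith normal form diag(1,1,1,1,1).

Now H_k = ker ∂_k / im ∂_{k+1}, so:

  H_1: rank ker ∂_1 − rank ∂_2 = (9 − 4) − 5 = 0, and the invariant factors of ∂_2 are all 1, so H_1 = 0.

(K is a triangulation of the 2-sphere S^2.)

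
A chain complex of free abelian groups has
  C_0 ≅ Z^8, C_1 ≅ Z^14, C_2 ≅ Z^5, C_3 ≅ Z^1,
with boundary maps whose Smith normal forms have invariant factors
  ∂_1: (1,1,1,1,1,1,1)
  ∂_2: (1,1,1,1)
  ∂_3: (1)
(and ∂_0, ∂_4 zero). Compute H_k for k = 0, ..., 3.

H_0: b_0 = 8 − 0 − 7 = 1; torsion from ∂_1 factors > 1: none. So H_0 = Z.
H_1: b_1 = 14 − 7 − 4 = 3; torsion from ∂_2 factors > 1: none. So H_1 = Z^3.
H_2: b_2 = 5 − 4 − 1 = 0; torsion from ∂_3 factors > 1: none. So H_2 = 0.
H_3: b_3 = 1 − 1 − 0 = 0; torsion from ∂_4 factors > 1: none. So H_3 = 0.

H_0 = Z,  H_1 = Z^3,  H_2 = 0,  H_3 = 0.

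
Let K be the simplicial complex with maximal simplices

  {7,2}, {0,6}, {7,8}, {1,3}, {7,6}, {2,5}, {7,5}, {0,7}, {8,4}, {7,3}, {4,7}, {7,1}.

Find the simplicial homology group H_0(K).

H_0 = Z.

Order the vertices as 0 < 1 < 2 < 3 < 4 < 5 < 6 < 7 < 8. Listing each simplex with vertices in this order, K has dimension 1 with simplices:

  0-simplices (9): [0], [1], [2], [3], [4], [5], [6], [7], [8]
  1-simplices (12): [0,6], [0,7], [1,3], [1,7], [2,5], [2,7], [3,7], [4,7], [4,8], [5,7], [6,7], [7,8]

giving chain groups C_0 ≅ Z^9, C_1 ≅ Z^12.

∂_1: C_1 → C_0 maps an edge to its endpoints' difference, ∂[p,q] = q − p. For instance
  ∂[4,7] = [7] − [4].
The 9×12 boundary matrix has rank 8 and Smith normal form diag(1,1,1,1,1,1,1,1).

Reading off H_k = ker ∂_k / im ∂_{k+1}:

  H_0: rank C_0 − rank ∂_1 = 9 − 8 = 1, and the invariant factors of ∂_1 are all 1, so H_0 = Z.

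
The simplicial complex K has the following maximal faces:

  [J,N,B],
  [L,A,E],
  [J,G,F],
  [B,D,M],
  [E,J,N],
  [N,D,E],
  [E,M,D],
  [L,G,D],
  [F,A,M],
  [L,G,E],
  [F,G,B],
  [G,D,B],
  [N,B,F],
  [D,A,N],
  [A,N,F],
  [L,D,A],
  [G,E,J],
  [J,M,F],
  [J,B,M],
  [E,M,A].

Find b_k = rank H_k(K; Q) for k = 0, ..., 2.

K has 10 vertices, 30 edges, 20 triangles.
rank ∂_0 = 0, rank ∂_1 = 9 ⇒ b_0 = 10 − 0 − 9 = 1; all invariant factors of ∂_1 are 1 so no torsion. So H_0 ≅ Z.
rank ∂_1 = 9, rank ∂_2 = 20 ⇒ b_1 = 30 − 9 − 20 = 1; ∂_2 has invariant factor(s) [2] giving torsion. So H_1 ≅ Z ⊕ Z_2.
rank ∂_2 = 20, rank ∂_3 = 0 ⇒ b_2 = 20 − 20 − 0 = 0. So H_2 ≅ 0.

b_0 = 1, b_1 = 1, b_2 = 0.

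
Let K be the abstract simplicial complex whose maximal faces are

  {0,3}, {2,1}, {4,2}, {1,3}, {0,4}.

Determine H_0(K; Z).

H_0 = Z.

Fix the vertex order 0 < 1 < 2 < 3 < 4 and write every simplex with vertices in increasing order. Then dim K = 1 and the simplices of K are:

  0-simplices (5): [0], [1], [2], [3], [4]
  1-simplices (5): [0,3], [0,4], [1,2], [1,3], [2,4]

Hence C_0 ≅ Z^5, C_1 ≅ Z^5.

The boundary map ∂_1: C_1 → C_0 is given by ∂[p,q] = [q] − [p].
The 5×5 boundary matrix has rank 4 and Smith normal form diag(1,1,1,1).

Computing H_k = (kernel of ∂_k) / (image of ∂_{k+1}):

  H_0: rank C_0 − rank ∂_1 = 5 − 4 = 1, and the invariant factors of ∂_1 are all 1, so H_0 = Z.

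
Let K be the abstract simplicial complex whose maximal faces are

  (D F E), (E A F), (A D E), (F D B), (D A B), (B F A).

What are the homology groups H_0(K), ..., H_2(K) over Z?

H_0 = Z,  H_1 = 0,  H_2 = Z.

Order the vertices as A < B < D < E < F. Listing each simplex with vertices in this order, K has dimension 2 with simplices:

  0-simplices (5): A, B, D, E, F
  1-simplices (9): AB, AD, AE, AF, BD, BF, DE, DF, EF
  2-simplices (6): ABD, ABF, ADE, AEF, BDF, DEF

Hence C_0 ≅ Z^5, C_1 ≅ Z^9, C_2 ≅ Z^6.

Boundary ∂_1: C_1 → C_0 is given by ∂[p,q] = [q] − [p]. For instance
  ∂AD = D − A.
This gives a 5×9 integer matrix of rank 4; reducing to Smith normal form yields diagonal entries (1,1,1,1).

The boundary map ∂_2: C_2 → C_1 sends each 2-simplex [p,q,r] to [q,r] − [p,r] + [p,q]. For instance
  ∂ABF = BF − AF + AB,
  ∂DEF = EF − DF + DE.
As a 9×6 matrix over Z this has rank 5, with invariant factors (1,1,1,1,1).

Now H_k = ker ∂_k / im ∂_{k+1}, so:

  H_0: rank C_0 − rank ∂_1 = 5 − 4 = 1, and the invariant factors of ∂_1 are all 1, so H_0 = Z.
  H_1: rank ker ∂_1 − rank ∂_2 = (9 − 4) − 5 = 0, and the invariant factors of ∂_2 are all 1, so H_1 = 0.
  H_2: rank ker ∂_2 − rank ∂_3 = (6 − 5) − 0 = 1, and there is no ∂_3, so H_2 = Z.

As a check, the Euler characteristic is 5 − 9 + 6 = 2, which agrees with 1 − 0 + 1 = 2.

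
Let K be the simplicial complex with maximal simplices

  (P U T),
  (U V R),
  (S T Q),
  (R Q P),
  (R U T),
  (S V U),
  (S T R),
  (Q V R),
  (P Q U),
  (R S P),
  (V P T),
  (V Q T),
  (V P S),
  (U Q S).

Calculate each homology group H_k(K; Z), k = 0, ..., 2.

Take the total order P < Q < R < S < T < U < V on the vertex set. Then K (dimension 2) consists of the simplices:

  0-simplices (7): P, Q, R, S, T, U, V
  1-simplices (21): PQ, PR, PS, PT, PU, PV, QR, QS, QT, QU, QV, RS, RT, RU, RV, ST, SU, SV, TU, TV, UV
  2-simplices (14): PQR, PQU, PRS, PSV, PTU, PTV, QRV, QST, QSU, QTV, RST, RTU, RUV, SUV

Hence C_0 ≅ Z^7, C_1 ≅ Z^21, C_2 ≅ Z^14.

The boundary map ∂_1: C_1 → C_0 is given by ∂[p,q] = [q] − [p]. For instance
  ∂RU = U − R.
As a 7×21 matrix over Z this has rank 6, with invariant factors (1,1,1,1,1,1).

Boundary ∂_2: C_2 → C_1 acts by ∂[p,q,r] = [q,r] − [p,r] + [p,q]. For instance
  ∂QRV = RV − QV + QR,
  ∂PTV = TV − PV + PT.
The resulting 21×14 matrix has rank 13, and its Smith normal form has invariant factors (1,1,1,1,1,1,1,1,1,1,1,1,1).

Computing H_k = (kernel of ∂_k) / (image of ∂_{k+1}):

  H_0: rank C_0 − rank ∂_1 = 7 − 6 = 1, and the invariant factors of ∂_1 are all 1, so H_0 ≅ Z.
  H_1: rank ker ∂_1 − rank ∂_2 = (21 − 6) − 13 = 2, and the invariant factors of ∂_2 are all 1, so H_1 ≅ Z^2.
  H_2: rank ker ∂_2 − rank ∂_3 = (14 − 13) − 0 = 1, and there is no ∂_3, so H_2 ≅ Z.

As a check, the Euler characteristic is 7 − 21 + 14 = 0, which agrees with 1 − 2 + 1 = 0.

H_0 = Z,  H_1 = Z^2,  H_2 = Z.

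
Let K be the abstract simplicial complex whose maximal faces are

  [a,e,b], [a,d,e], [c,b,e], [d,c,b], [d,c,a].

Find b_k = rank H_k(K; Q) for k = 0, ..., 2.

Take the total order a < b < c < d < e on the vertex set. Then K (dimension 2) consists of the simplices:

  0-simplices (5): a, b, c, d, e
  1-simplices (10): ab, ac, ad, ae, bc, bd, be, cd, ce, de
  2-simplices (5): abe, acd, ade, bcd, bce

so the chain groups are C_0 ≅ Z^5, C_1 ≅ Z^10, C_2 ≅ Z^5.

The boundary map ∂_1: C_1 → C_0 sends each edge [p,q] (with p < q) to q − p.
As a 5×10 matrix over Z this has rank 4, with invariant factors (1,1,1,1).

The boundary map ∂_2: C_2 → C_1 acts by ∂[p,q,r] = [q,r] − [p,r] + [p,q]. For instance
  ∂abe = be − ae + ab,
  ∂ade = de − ae + ad.
The resulting 10×5 matrix has rank 5, and its Smith normal form has invariant factors (1,1,1,1,1).

From H_k ≅ ker(∂_k) / im(∂_{k+1}) we obtain:

  H_0: rank C_0 − rank ∂_1 = 5 − 4 = 1, and the invariant factors of ∂_1 are all 1, so H_0 = Z.
  H_1: rank ker ∂_1 − rank ∂_2 = (10 − 4) − 5 = 1, and the invariant factors of ∂_2 are all 1, so H_1 = Z.
  H_2: rank ker ∂_2 − rank ∂_3 = (5 − 5) − 0 = 0, and there is no ∂_3, so H_2 = 0.

Hence the Betti numbers are b_0 = 1, b_1 = 1, b_2 = 0.

b_0 = 1, b_1 = 1, b_2 = 0.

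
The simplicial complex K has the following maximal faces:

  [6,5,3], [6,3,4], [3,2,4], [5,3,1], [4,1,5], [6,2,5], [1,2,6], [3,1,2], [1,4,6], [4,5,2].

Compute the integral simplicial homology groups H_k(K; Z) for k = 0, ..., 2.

H_0 = Z,  H_1 = Z/2Z,  H_2 = 0.

Take the total order 1 < 2 < 3 < 4 < 5 < 6 on the vertex set. Then K (dimension 2) consists of the simplices:

  0-simplices (6): [1], [2], [3], [4], [5], [6]
  1-simplices (15): [1,2], [1,3], [1,4], [1,5], [1,6], [2,3], [2,4], [2,5], [2,6], [3,4], [3,5], [3,6], [4,5], [4,6], [5,6]
  2-simplices (10): [1,2,3], [1,2,6], [1,3,5], [1,4,5], [1,4,6], [2,3,4], [2,4,5], [2,5,6], [3,4,6], [3,5,6]

Hence C_0 ≅ Z^6, C_1 ≅ Z^15, C_2 ≅ Z^10.

Boundary ∂_1: C_1 → C_0 is given by ∂[p,q] = [q] − [p]. For instance
  ∂[1,5] = [5] − [1].
This gives a 6×15 integer matrix of rank 5; reducing to Smith normal form yields diagonal entries (1,1,1,1,1).

∂_2: C_2 → C_1 acts by ∂[p,q,r] = [q,r] − [p,r] + [p,q]. For instance
  ∂[2,3,4] = [3,4] − [2,4] + [2,3],
  ∂[1,2,6] = [2,6] − [1,6] + [1,2].
This gives a 15×10 integer matrix of rank 10; reducing to Smith normal form yields diagonal entries (1,1,1,1,1,1,1,1,1,2).

Reading off H_k = ker ∂_k / im ∂_{k+1}:

  H_0: rank C_0 − rank ∂_1 = 6 − 5 = 1, and the invariant factors of ∂_1 are all 1, so H_0 = Z.
  H_1: rank ker ∂_1 − rank ∂_2 = (15 − 5) − 10 = 0, and ∂_2 has invariant factor 2 > 1, so H_1 = Z/2Z.
  H_2: rank ker ∂_2 − rank ∂_3 = (10 − 10) − 0 = 0, and there is no ∂_3, so H_2 = 0.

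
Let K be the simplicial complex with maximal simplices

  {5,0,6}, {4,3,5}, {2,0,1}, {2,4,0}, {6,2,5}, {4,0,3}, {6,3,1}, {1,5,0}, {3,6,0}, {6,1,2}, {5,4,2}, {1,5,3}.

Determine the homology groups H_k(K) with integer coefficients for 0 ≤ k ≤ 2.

H_0 ≅ Z,  H_1 ≅ Z/2,  H_2 = 0.

Order the vertices as 0 < 1 < 2 < 3 < 4 < 5 < 6. Listing each simplex with vertices in this order, K has dimension 2 with simplices:

  0-simplices (7): [0], [1], [2], [3], [4], [5], [6]
  1-simplices (18): [0,1], [0,2], [0,3], [0,4], [0,5], [0,6], [1,2], [1,3], [1,5], [1,6], [2,4], [2,5], [2,6], [3,4], [3,5], [3,6], [4,5], [5,6]
  2-simplices (12): [0,1,2], [0,1,5], [0,2,4], [0,3,4], [0,3,6], [0,5,6], [1,2,6], [1,3,5], [1,3,6], [2,4,5], [2,5,6], [3,4,5]

Hence C_0 ≅ Z^7, C_1 ≅ Z^18, C_2 ≅ Z^12.

Boundary ∂_1: C_1 → C_0 is given by ∂[p,q] = [q] − [p].
The 7×18 boundary matrix has rank 6 and Smith normal form diag(1,1,1,1,1,1).

The boundary map ∂_2: C_2 → C_1 sends each 2-simplex [p,q,r] to [q,r] − [p,r] + [p,q]. For instance
  ∂[0,1,2] = [1,2] − [0,2] + [0,1],
  ∂[0,5,6] = [5,6] − [0,6] + [0,5].
The 18×12 boundary matrix has rank 12 and Smith normal form diag(1,1,1,1,1,1,1,1,1,1,1,2).

Reading off H_k = ker ∂_k / im ∂_{k+1}:

  H_0: rank C_0 − rank ∂_1 = 7 − 6 = 1, and the invariant factors of ∂_1 are all 1, so H_0 = Z.
  H_1: rank ker ∂_1 − rank ∂_2 = (18 − 6) − 12 = 0, and ∂_2 has invariant factor 2 > 1, so H_1 = Z/2.
  H_2: rank ker ∂_2 − rank ∂_3 = (12 − 12) − 0 = 0, and there is no ∂_3, so H_2 = 0.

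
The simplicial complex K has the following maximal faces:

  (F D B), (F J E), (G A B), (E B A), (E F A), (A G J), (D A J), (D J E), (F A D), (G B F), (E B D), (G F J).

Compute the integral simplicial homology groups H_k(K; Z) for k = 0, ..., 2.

Fix the vertex order A < B < D < E < F < G < J and write every simplex with vertices in increasing order. Then dim K = 2 and the simplices of K are:

  0-simplices (7): A, B, D, E, F, G, J
  1-simplices (18): AB, AD, AE, AF, AG, AJ, BD, BE, BF, BG, DE, DF, DJ, EF, EJ, FG, FJ, GJ
  2-simplices (12): ABE, ABG, ADF, ADJ, AEF, AGJ, BDE, BDF, BFG, DEJ, EFJ, FGJ

Hence C_0 ≅ Z^7, C_1 ≅ Z^18, C_2 ≅ Z^12.

∂_1: C_1 → C_0 is given by ∂[p,q] = [q] − [p]. For instance
  ∂AE = E − A.
The resulting 7×18 matrix has rank 6, and its Smith normal form has invariant factors (1,1,1,1,1,1).

∂_2: C_2 → C_1 acts by ∂[p,q,r] = [q,r] − [p,r] + [p,q]. For instance
  ∂ADJ = DJ − AJ + AD,
  ∂BDF = DF − BF + BD.
This gives a 18×12 integer matrix of rank 12; reducing to Smith normal form yields diagonal entries (1,1,1,1,1,1,1,1,1,1,1,2).

Now H_k = ker ∂_k / im ∂_{k+1}, so:

  H_0: rank C_0 − rank ∂_1 = 7 − 6 = 1, and the invariant factors of ∂_1 are all 1, so H_0 ≅ Z.
  H_1: rank ker ∂_1 − rank ∂_2 = (18 − 6) − 12 = 0, and ∂_2 has invariant factor 2 > 1, so H_1 ≅ Z/2Z.
  H_2: rank ker ∂_2 − rank ∂_3 = (12 − 12) − 0 = 0, and there is no ∂_3, so H_2 ≅ 0.

As a check, the Euler characteristic is 7 − 18 + 12 = 1, which agrees with 1 − 0 + 0 = 1.

H_0 ≅ Z,  H_1 ≅ Z/2Z,  H_2 = 0.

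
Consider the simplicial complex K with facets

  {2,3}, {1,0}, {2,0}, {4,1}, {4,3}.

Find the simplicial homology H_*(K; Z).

K has 5 vertices, 5 edges.
rank ∂_0 = 0, rank ∂_1 = 4 ⇒ b_0 = 5 − 0 − 4 = 1; all invariant factors of ∂_1 are 1 so no torsion. So H_0 = Z.
rank ∂_1 = 4, rank ∂_2 = 0 ⇒ b_1 = 5 − 4 − 0 = 1. So H_1 = Z.

H_0 = Z,  H_1 = Z.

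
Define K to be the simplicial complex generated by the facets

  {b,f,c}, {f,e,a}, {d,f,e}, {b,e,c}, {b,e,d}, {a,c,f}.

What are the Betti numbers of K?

b_0 = 1, b_1 = 1, b_2 = 0.

We work with the vertex ordering a < b < c < d < e < f. The simplices of K, each written with vertices in increasing order, are:

  0-simplices (6): a, b, c, d, e, f
  1-simplices (12): ac, ae, af, bc, bd, be, bf, ce, cf, de, df, ef
  2-simplices (6): acf, aef, bce, bcf, bde, def

giving chain groups C_0 ≅ Z^6, C_1 ≅ Z^12, C_2 ≅ Z^6.

Boundary ∂_1: C_1 → C_0 sends each edge [p,q] (with p < q) to q − p. For instance
  ∂cf = f − c.
The resulting 6×12 matrix has rank 5, and its Smith normal form has invariant factors (1,1,1,1,1).

Boundary ∂_2: C_2 → C_1 acts by ∂[p,q,r] = [q,r] − [p,r] + [p,q]. For instance
  ∂bcf = cf − bf + bc,
  ∂bce = ce − be + bc.
As a 12×6 matrix over Z this has rank 6, with invariant factors (1,1,1,1,1,1).

From H_k ≅ ker(∂_k) / im(∂_{k+1}) we obtain:

  H_0: rank C_0 − rank ∂_1 = 6 − 5 = 1, and the invariant factors of ∂_1 are all 1, so H_0 = Z.
  H_1: rank ker ∂_1 − rank ∂_2 = (12 − 5) − 6 = 1, and the invariant factors of ∂_2 are all 1, so H_1 = Z.
  H_2: rank ker ∂_2 − rank ∂_3 = (6 − 6) − 0 = 0, and there is no ∂_3, so H_2 = 0.

As a check, the Euler characteristic is 6 − 12 + 6 = 0, which agrees with 1 − 1 + 0 = 0.

Hence the Betti numbers are b_0 = 1, b_1 = 1, b_2 = 0.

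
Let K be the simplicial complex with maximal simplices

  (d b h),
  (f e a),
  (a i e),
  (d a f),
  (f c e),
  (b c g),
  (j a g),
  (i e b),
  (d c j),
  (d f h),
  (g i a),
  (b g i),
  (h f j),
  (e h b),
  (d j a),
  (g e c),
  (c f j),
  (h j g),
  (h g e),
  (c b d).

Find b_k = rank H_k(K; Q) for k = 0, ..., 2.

K has 10 vertices, 30 edges, 20 triangles.
rank ∂_0 = 0, rank ∂_1 = 9 ⇒ b_0 = 10 − 0 − 9 = 1; all invariant factors of ∂_1 are 1 so no torsion. So H_0 ≅ Z.
rank ∂_1 = 9, rank ∂_2 = 20 ⇒ b_1 = 30 − 9 − 20 = 1; ∂_2 has invariant factor(s) [2] giving torsion. So H_1 ≅ Z ⊕ Z/2.
rank ∂_2 = 20, rank ∂_3 = 0 ⇒ b_2 = 20 − 20 − 0 = 0. So H_2 ≅ 0.

b_0 = 1, b_1 = 1, b_2 = 0.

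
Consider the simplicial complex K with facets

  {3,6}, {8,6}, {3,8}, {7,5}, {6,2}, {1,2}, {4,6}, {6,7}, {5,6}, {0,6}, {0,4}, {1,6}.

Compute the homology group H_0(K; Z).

Take the total order 0 < 1 < 2 < 3 < 4 < 5 < 6 < 7 < 8 on the vertex set. Then K (dimension 1) consists of the simplices:

  0-simplices (9): [0], [1], [2], [3], [4], [5], [6], [7], [8]
  1-simplices (12): [0,4], [0,6], [1,2], [1,6], [2,6], [3,6], [3,8], [4,6], [5,6], [5,7], [6,7], [6,8]

Hence C_0 ≅ Z^9, C_1 ≅ Z^12.

Boundary ∂_1: C_1 → C_0 sends each edge [p,q] (with p < q) to q − p. For instance
  ∂[3,8] = [8] − [3].
This gives a 9×12 integer matrix of rank 8; reducing to Smith normal form yields diagonal entries (1,1,1,1,1,1,1,1).

Now H_k = ker ∂_k / im ∂_{k+1}, so:

  H_0: rank C_0 − rank ∂_1 = 9 − 8 = 1, and the invariant factors of ∂_1 are all 1, so H_0 = Z.

(K is a triangulation of a wedge of 4 circles.)

H_0 = Z.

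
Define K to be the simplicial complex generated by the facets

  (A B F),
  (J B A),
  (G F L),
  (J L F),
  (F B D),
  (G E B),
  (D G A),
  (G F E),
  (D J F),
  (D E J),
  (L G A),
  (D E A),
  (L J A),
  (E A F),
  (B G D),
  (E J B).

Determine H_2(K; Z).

Fix the vertex order A < B < D < E < F < G < J < L and write every simplex with vertices in increasing order. Then dim K = 2 and the simplices of K are:

  0-simplices (8): A, B, D, E, F, G, J, L
  1-simplices (24): AB, AD, AE, AF, AG, AJ, AL, BD, BE, BF, BG, BJ, DE, DF, DG, DJ, EF, EG, EJ, FG, FJ, FL, GL, JL
  2-simplices (16): ABF, ABJ, ADE, ADG, AEF, AGL, AJL, BDF, BDG, BEG, BEJ, DEJ, DFJ, EFG, FGL, FJL

giving chain groups C_0 ≅ Z^8, C_1 ≅ Z^24, C_2 ≅ Z^16.

Boundary ∂_1: C_1 → C_0 is given by ∂[p,q] = [q] − [p].
This gives a 8×24 integer matrix of rank 7; reducing to Smith normal form yields diagonal entries (1,1,1,1,1,1,1).

The boundary map ∂_2: C_2 → C_1 maps a triangle to the signed sum of its edges. For instance
  ∂ABF = BF − AF + AB,
  ∂BEG = EG − BG + BE.
The resulting 24×16 matrix has rank 15, and its Smith normal form has invariant factors (1,1,1,1,1,1,1,1,1,1,1,1,1,1,1).

Computing H_k = (kernel of ∂_k) / (image of ∂_{k+1}):

  H_2: rank ker ∂_2 − rank ∂_3 = (16 − 15) − 0 = 1, and there is no ∂_3, so H_2 = Z.

H_2 ≅ Z.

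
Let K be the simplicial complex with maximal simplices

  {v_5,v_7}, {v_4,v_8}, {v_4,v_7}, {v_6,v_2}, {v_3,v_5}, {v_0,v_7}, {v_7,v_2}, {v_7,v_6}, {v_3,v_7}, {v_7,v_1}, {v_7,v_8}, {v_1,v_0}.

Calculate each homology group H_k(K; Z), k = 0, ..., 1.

K has 9 vertices, 12 edges.
rank ∂_0 = 0, rank ∂_1 = 8 ⇒ b_0 = 9 − 0 − 8 = 1; all invariant factors of ∂_1 are 1 so no torsion. So H_0 ≅ Z.
rank ∂_1 = 8, rank ∂_2 = 0 ⇒ b_1 = 12 − 8 − 0 = 4. So H_1 ≅ Z^4.

H_0 = Z,  H_1 = Z^4.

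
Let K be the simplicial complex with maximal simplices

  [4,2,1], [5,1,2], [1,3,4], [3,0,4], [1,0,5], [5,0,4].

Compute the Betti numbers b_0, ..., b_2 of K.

We work with the vertex ordering 0 < 1 < 2 < 3 < 4 < 5. The simplices of K, each written with vertices in increasing order, are:

  0-simplices (6): [0], [1], [2], [3], [4], [5]
  1-simplices (12): [0,1], [0,3], [0,4], [0,5], [1,2], [1,3], [1,4], [1,5], [2,4], [2,5], [3,4], [4,5]
  2-simplices (6): [0,1,5], [0,3,4], [0,4,5], [1,2,4], [1,2,5], [1,3,4]

so the chain groups are C_0 ≅ Z^6, C_1 ≅ Z^12, C_2 ≅ Z^6.

The boundary map ∂_1: C_1 → C_0 maps an edge to its endpoints' difference, ∂[p,q] = q − p.
This gives a 6×12 integer matrix of rank 5; reducing to Smith normal form yields diagonal entries (1,1,1,1,1).

Boundary ∂_2: C_2 → C_1 maps a triangle to the signed sum of its edges. For instance
  ∂[0,3,4] = [3,4] − [0,4] + [0,3],
  ∂[1,2,4] = [2,4] − [1,4] + [1,2].
The 12×6 boundary matrix has rank 6 and Smith normal form diag(1,1,1,1,1,1).

From H_k ≅ ker(∂_k) / im(∂_{k+1}) we obtain:

  H_0: rank C_0 − rank ∂_1 = 6 − 5 = 1, and the invariant factors of ∂_1 are all 1, so H_0 ≅ Z.
  H_1: rank ker ∂_1 − rank ∂_2 = (12 − 5) − 6 = 1, and the invariant factors of ∂_2 are all 1, so H_1 ≅ Z.
  H_2: rank ker ∂_2 − rank ∂_3 = (6 − 6) − 0 = 0, and there is no ∂_3, so H_2 ≅ 0.

As a check, the Euler characteristic is 6 − 12 + 6 = 0, which agrees with 1 − 1 + 0 = 0.

Hence the Betti numbers are b_0 = 1, b_1 = 1, b_2 = 0.

b_0 = 1, b_1 = 1, b_2 = 0.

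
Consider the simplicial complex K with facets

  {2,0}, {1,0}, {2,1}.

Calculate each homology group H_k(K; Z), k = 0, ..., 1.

We work with the vertex ordering 0 < 1 < 2. The simplices of K, each written with vertices in increasing order, are:

  0-simplices (3): [0], [1], [2]
  1-simplices (3): [0,1], [0,2], [1,2]

so the chain groups are C_0 ≅ Z^3, C_1 ≅ Z^3.

∂_1: C_1 → C_0 is given by ∂[p,q] = [q] − [p]. For instance
  ∂[0,1] = [1] − [0].
This gives a 3×3 integer matrix of rank 2; reducing to Smith normal form yields diagonal entries (1,1).

Computing H_k = (kernel of ∂_k) / (image of ∂_{k+1}):

  H_0: rank C_0 − rank ∂_1 = 3 − 2 = 1, and the invariant factors of ∂_1 are all 1, so H_0 = Z.
  H_1: rank ker ∂_1 − rank ∂_2 = (3 − 2) − 0 = 1, and there is no ∂_2, so H_1 = Z.

H_0 = Z,  H_1 = Z.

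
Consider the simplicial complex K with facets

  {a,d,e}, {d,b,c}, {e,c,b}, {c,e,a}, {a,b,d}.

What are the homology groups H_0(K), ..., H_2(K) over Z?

H_0 = Z,  H_1 = Z,  H_2 = 0.

We work with the vertex ordering a < b < c < d < e. The simplices of K, each written with vertices in increasing order, are:

  0-simplices (5): a, b, c, d, e
  1-simplices (10): ab, ac, ad, ae, bc, bd, be, cd, ce, de
  2-simplices (5): abd, ace, ade, bcd, bce

Hence C_0 ≅ Z^5, C_1 ≅ Z^10, C_2 ≅ Z^5.

Boundary ∂_1: C_1 → C_0 sends each edge [p,q] (with p < q) to q − p.
The 5×10 boundary matrix has rank 4 and Smith normal form diag(1,1,1,1).

The boundary map ∂_2: C_2 → C_1 acts by ∂[p,q,r] = [q,r] − [p,r] + [p,q]. For instance
  ∂bcd = cd − bd + bc,
  ∂ace = ce − ae + ac.
This gives a 10×5 integer matrix of rank 5; reducing to Smith normal form yields diagonal entries (1,1,1,1,1).

From H_k ≅ ker(∂_k) / im(∂_{k+1}) we obtain:

  H_0: rank C_0 − rank ∂_1 = 5 − 4 = 1, and the invariant factors of ∂_1 are all 1, so H_0 = Z.
  H_1: rank ker ∂_1 − rank ∂_2 = (10 − 4) − 5 = 1, and the invariant factors of ∂_2 are all 1, so H_1 = Z.
  H_2: rank ker ∂_2 − rank ∂_3 = (5 − 5) − 0 = 0, and there is no ∂_3, so H_2 = 0.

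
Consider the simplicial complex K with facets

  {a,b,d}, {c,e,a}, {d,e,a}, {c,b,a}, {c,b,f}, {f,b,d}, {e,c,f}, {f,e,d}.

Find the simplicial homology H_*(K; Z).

Order the vertices as a < b < c < d < e < f. Listing each simplex with vertices in this order, K has dimension 2 with simplices:

  0-simplices (6): a, b, c, d, e, f
  1-simplices (12): ab, ac, ad, ae, bc, bd, bf, ce, cf, de, df, ef
  2-simplices (8): abc, abd, ace, ade, bcf, bdf, cef, def

Hence C_0 ≅ Z^6, C_1 ≅ Z^12, C_2 ≅ Z^8.

The boundary map ∂_1: C_1 → C_0 is given by ∂[p,q] = [q] − [p].
The resulting 6×12 matrix has rank 5, and its Smith normal form has invariant factors (1,1,1,1,1).

Boundary ∂_2: C_2 → C_1 sends each 2-simplex [p,q,r] to [q,r] − [p,r] + [p,q]. For instance
  ∂abd = bd − ad + ab,
  ∂ace = ce − ae + ac.
The resulting 12×8 matrix has rank 7, and its Smith normal form has invariant factors (1,1,1,1,1,1,1).

Computing H_k = (kernel of ∂_k) / (image of ∂_{k+1}):

  H_0: rank C_0 − rank ∂_1 = 6 − 5 = 1, and the invariant factors of ∂_1 are all 1, so H_0 ≅ Z.
  H_1: rank ker ∂_1 − rank ∂_2 = (12 − 5) − 7 = 0, and the invariant factors of ∂_2 are all 1, so H_1 ≅ 0.
  H_2: rank ker ∂_2 − rank ∂_3 = (8 − 7) − 0 = 1, and there is no ∂_3, so H_2 ≅ Z.

As a check, the Euler characteristic is 6 − 12 + 8 = 2, which agrees with 1 − 0 + 1 = 2.
(K is a triangulation of the 2-sphere S^2.)

H_0 = Z,  H_1 = 0,  H_2 = Z.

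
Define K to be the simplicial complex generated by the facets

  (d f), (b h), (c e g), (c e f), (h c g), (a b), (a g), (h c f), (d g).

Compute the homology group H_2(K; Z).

H_2 = 0.

Order the vertices as a < b < c < d < e < f < g < h. Listing each simplex with vertices in this order, K has dimension 2 with simplices:

  0-simplices (8): a, b, c, d, e, f, g, h
  1-simplices (13): ab, ag, bh, ce, cf, cg, ch, df, dg, ef, eg, fh, gh
  2-simplices (4): cef, ceg, cfh, cgh

so the chain groups are C_0 ≅ Z^8, C_1 ≅ Z^13, C_2 ≅ Z^4.

∂_1: C_1 → C_0 is given by ∂[p,q] = [q] − [p]. For instance
  ∂eg = g − e.
As a 8×13 matrix over Z this has rank 7, with invariant factors (1,1,1,1,1,1,1).

∂_2: C_2 → C_1 sends each 2-simplex [p,q,r] to [q,r] − [p,r] + [p,q]. For instance
  ∂cgh = gh − ch + cg,
  ∂cef = ef − cf + ce.
As a 13×4 matrix over Z this has rank 4, with invariant factors (1,1,1,1).

Computing H_k = (kernel of ∂_k) / (image of ∂_{k+1}):

  H_2: rank ker ∂_2 − rank ∂_3 = (4 − 4) − 0 = 0, and there is no ∂_3, so H_2 ≅ 0.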